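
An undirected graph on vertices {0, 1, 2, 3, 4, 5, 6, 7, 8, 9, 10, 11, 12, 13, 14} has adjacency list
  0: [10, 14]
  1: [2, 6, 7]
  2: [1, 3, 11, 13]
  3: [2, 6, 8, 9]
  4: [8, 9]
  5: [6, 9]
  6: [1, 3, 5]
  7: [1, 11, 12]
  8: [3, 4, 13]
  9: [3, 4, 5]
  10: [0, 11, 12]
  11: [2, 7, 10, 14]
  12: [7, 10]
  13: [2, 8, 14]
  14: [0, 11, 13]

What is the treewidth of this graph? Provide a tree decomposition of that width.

The largest bag has 4 vertices, giving width 3; this decomposition certifies tw(G) ≤ 3. For the lower bound: the 4 vertex sets {4,5,9}, {6}, {3}, {1,2,8,13} are disjoint, each induces a connected subgraph, and every pair is joined by at least one edge of G. Contracting each set to a single vertex therefore yields K_{4} as a minor, and since treewidth is minor-monotone, tw(G) ≥ tw(K_{4}) = 3. Combining the bounds, tw(G) = 3.

Treewidth 3.
One such decomposition:
Bags: B1 = {4, 5, 6, 9}  B2 = {3, 4, 6, 9}  B3 = {3, 4, 6, 8}  B4 = {1, 3, 6, 8}  B5 = {1, 2, 3, 8}  B6 = {1, 2, 8, 13}  B7 = {1, 2, 7, 13}  B8 = {2, 7, 11, 13}  B9 = {7, 11, 13, 14}  B10 = {7, 11, 12, 14}  B11 = {10, 11, 12, 14}  B12 = {0, 10, 12, 14}
Tree: B1–B2, B2–B3, B3–B4, B4–B5, B5–B6, B6–B7, B7–B8, B8–B9, B9–B10, B10–B11, B11–B12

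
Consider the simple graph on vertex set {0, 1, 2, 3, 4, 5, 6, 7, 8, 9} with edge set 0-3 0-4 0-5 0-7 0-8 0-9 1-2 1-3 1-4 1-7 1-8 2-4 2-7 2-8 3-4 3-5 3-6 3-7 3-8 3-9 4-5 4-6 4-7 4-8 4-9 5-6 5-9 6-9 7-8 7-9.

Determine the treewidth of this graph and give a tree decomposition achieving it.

The largest bag has 5 vertices, giving width 4; this decomposition certifies tw(G) ≤ 4. Conversely, {1, 2, 4, 7, 8} is a clique of size 5, and the vertices of any clique must share a bag in every tree decomposition; so some bag has ≥ 5 vertices and tw(G) ≥ 4. Therefore the treewidth is 4.

Treewidth 4.
One such decomposition:
Bags: B1 = {0, 3, 4, 7, 8}  B2 = {0, 3, 4, 7, 9}  B3 = {0, 3, 4, 5, 9}  B4 = {1, 3, 4, 7, 8}  B5 = {3, 4, 5, 6, 9}  B6 = {1, 2, 4, 7, 8}
Tree: B1–B2, B2–B3, B1–B4, B3–B5, B4–B6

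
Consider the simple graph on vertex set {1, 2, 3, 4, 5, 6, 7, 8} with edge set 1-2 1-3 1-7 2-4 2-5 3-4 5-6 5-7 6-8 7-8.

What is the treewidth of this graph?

2

A width-2 tree decomposition is:
Bags: B1 = {5, 6, 8}  B2 = {5, 7, 8}  B3 = {2, 5, 7}  B4 = {1, 2, 7}  B5 = {1, 2, 4}  B6 = {1, 3, 4}
Tree: B1–B2, B2–B3, B3–B4, B4–B5, B5–B6
Each bag holds 3 vertices, so the decomposition has width 2, which upper-bounds the treewidth. Since 6–8–7–5–6 is a cycle in G, G is not acyclic. Forests are exactly the graphs of treewidth ≤ 1, so tw(G) ≥ 2. Combining the bounds, tw(G) = 2.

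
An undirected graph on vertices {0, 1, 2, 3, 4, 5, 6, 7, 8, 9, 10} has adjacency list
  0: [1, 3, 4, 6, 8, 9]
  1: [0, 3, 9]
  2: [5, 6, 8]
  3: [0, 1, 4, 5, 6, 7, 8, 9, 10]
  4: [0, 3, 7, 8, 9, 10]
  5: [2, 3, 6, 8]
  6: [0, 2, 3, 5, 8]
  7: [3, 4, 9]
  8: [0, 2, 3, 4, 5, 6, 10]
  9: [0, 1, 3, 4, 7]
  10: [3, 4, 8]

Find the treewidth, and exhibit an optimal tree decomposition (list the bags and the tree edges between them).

Treewidth 3.
One such decomposition:
Bags: B1 = {0, 3, 4, 8}  B2 = {0, 3, 4, 9}  B3 = {0, 3, 6, 8}  B4 = {3, 4, 8, 10}  B5 = {0, 1, 3, 9}  B6 = {3, 5, 6, 8}  B7 = {2, 5, 6, 8}  B8 = {3, 4, 7, 9}
Tree: B1–B2, B1–B3, B1–B4, B2–B5, B3–B6, B6–B7, B2–B8

Every bag has size at most 4, so the width is 4 − 1 = 3 and tw(G) ≤ 3. Conversely, {2, 5, 6, 8} is a clique of size 4, and the vertices of any clique must share a bag in every tree decomposition; so some bag has ≥ 4 vertices and tw(G) ≥ 3. The upper and lower bounds meet at 3, so that is the treewidth.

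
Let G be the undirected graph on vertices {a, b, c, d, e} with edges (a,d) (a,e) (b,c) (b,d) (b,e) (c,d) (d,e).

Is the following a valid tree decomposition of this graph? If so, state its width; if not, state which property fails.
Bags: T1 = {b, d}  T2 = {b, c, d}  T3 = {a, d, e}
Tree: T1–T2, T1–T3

A tree decomposition must satisfy three properties: every vertex lies in some bag; for every edge, both endpoints lie together in some bag; and for every vertex, the bags containing it form a connected subtree. Here edge (e,b) lies in no bag, so the decomposition is invalid.

No — edge (e,b) lies in no bag.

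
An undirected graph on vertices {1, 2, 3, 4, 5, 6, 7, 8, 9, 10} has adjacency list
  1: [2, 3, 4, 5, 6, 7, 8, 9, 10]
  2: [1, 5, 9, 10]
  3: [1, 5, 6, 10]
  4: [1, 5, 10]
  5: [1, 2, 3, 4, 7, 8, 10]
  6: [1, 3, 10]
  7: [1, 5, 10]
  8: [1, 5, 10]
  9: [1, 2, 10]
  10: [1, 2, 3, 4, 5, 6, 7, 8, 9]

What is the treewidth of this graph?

A width-3 tree decomposition is:
Bags: B1 = {1, 5, 7, 10}  B2 = {1, 2, 5, 10}  B3 = {1, 4, 5, 10}  B4 = {1, 5, 8, 10}  B5 = {1, 3, 5, 10}  B6 = {1, 3, 6, 10}  B7 = {1, 2, 9, 10}
Tree: B1–B2, B1–B3, B3–B4, B1–B5, B5–B6, B2–B7
Each bag holds 4 vertices, so the decomposition has width 3, which upper-bounds the treewidth. For the lower bound, the 4 vertices {1, 2, 9, 10} are pairwise adjacent, and any tree decomposition puts a clique entirely inside one bag — forcing width ≥ 3. Therefore the treewidth is 3.

3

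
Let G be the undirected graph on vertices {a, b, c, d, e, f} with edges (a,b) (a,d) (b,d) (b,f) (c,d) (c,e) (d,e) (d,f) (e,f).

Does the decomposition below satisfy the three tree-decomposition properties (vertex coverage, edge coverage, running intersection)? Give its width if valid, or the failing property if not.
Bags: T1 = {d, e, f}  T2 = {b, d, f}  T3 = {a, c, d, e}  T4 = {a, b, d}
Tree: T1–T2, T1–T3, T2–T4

No — bags containing vertex a are not connected in the tree.

A tree decomposition must satisfy three properties: every vertex lies in some bag; for every edge, both endpoints lie together in some bag; and for every vertex, the bags containing it form a connected subtree. Here bags containing vertex a are not connected in the tree, so the decomposition is invalid.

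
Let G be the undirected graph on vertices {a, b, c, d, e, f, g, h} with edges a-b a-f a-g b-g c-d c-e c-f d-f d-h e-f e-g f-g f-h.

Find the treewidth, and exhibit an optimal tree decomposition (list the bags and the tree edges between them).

Treewidth 2.
One optimal decomposition is:
Bags: B1 = {a, f, g}  B2 = {a, b, g}  B3 = {e, f, g}  B4 = {c, e, f}  B5 = {c, d, f}  B6 = {d, f, h}
Tree: B1–B2, B1–B3, B3–B4, B4–B5, B5–B6

Each bag holds 3 vertices, so the decomposition has width 2, which upper-bounds the treewidth. Conversely, {d, f, h} is a clique of size 3, and the vertices of any clique must share a bag in every tree decomposition; so some bag has ≥ 3 vertices and tw(G) ≥ 2. Therefore the treewidth is 2.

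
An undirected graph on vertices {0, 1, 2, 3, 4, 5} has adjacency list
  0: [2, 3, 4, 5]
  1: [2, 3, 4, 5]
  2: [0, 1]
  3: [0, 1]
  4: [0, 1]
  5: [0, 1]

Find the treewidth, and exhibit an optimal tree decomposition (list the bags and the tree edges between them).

Treewidth 2.
Bags: B1 = {0, 1, 5}  B2 = {0, 1, 3}  B3 = {0, 1, 4}  B4 = {0, 1, 2}
Tree: B1–B2, B2–B3, B3–B4

Each bag holds 3 vertices, so the decomposition has width 2, which upper-bounds the treewidth. The edges 5–0–3–1–5 form a cycle, so G is not a tree and its treewidth is at least 2. Therefore the treewidth is 2.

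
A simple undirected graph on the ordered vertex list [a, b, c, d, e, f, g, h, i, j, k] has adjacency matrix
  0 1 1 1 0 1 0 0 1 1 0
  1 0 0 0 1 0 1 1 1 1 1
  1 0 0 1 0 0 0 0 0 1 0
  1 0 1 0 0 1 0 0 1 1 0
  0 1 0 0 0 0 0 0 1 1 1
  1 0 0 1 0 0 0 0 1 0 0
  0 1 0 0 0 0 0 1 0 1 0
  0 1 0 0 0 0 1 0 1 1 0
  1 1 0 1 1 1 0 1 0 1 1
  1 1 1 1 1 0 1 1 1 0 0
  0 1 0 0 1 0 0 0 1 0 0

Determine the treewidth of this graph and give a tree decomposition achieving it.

The largest bag has 4 vertices, giving width 3; this decomposition certifies tw(G) ≤ 3. Conversely, {b, g, h, j} is a clique of size 4, and the vertices of any clique must share a bag in every tree decomposition; so some bag has ≥ 4 vertices and tw(G) ≥ 3. The upper and lower bounds meet at 3, so that is the treewidth.

Treewidth 3.
One such decomposition:
Bags: B1 = {a, b, i, j}  B2 = {b, e, i, j}  B3 = {a, d, i, j}  B4 = {b, h, i, j}  B5 = {b, e, i, k}  B6 = {b, g, h, j}  B7 = {a, c, d, j}  B8 = {a, d, f, i}
Tree: B1–B2, B1–B3, B1–B4, B2–B5, B4–B6, B3–B7, B3–B8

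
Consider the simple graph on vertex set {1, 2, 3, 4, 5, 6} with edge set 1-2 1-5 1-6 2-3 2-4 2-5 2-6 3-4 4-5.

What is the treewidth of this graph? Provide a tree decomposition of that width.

Each bag holds 3 vertices, so the decomposition has width 2, which upper-bounds the treewidth. Conversely, {1, 2, 5} is a clique of size 3, and the vertices of any clique must share a bag in every tree decomposition; so some bag has ≥ 3 vertices and tw(G) ≥ 2. Combining the bounds, tw(G) = 2.

Treewidth 2.
One optimal decomposition is:
Bags: B1 = {1, 2, 6}  B2 = {1, 2, 5}  B3 = {2, 4, 5}  B4 = {2, 3, 4}
Tree: B1–B2, B2–B3, B3–B4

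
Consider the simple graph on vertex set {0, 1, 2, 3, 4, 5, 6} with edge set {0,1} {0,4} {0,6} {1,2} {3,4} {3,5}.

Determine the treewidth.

A width-1 tree decomposition is:
Bags: B1 = {1, 2}  B2 = {0, 1}  B3 = {0, 4}  B4 = {3, 4}  B5 = {0, 6}  B6 = {3, 5}
Tree: B1–B2, B2–B3, B3–B4, B3–B5, B4–B6
Each bag holds 2 vertices, so the decomposition has width 1, which upper-bounds the treewidth. Since G has at least one edge (e.g. 1–2), it is not an edgeless graph, so tw(G) ≥ 1. Therefore the treewidth is 1.

1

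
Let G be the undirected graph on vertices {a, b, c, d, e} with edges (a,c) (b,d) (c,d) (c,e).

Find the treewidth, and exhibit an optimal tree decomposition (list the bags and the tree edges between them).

Each bag holds 2 vertices, so the decomposition has width 1, which upper-bounds the treewidth. Any graph with an edge has treewidth ≥ 1, and G has the edge d–c. The upper and lower bounds meet at 1, so that is the treewidth.

Treewidth 1.
One optimal decomposition is:
Bags: B1 = {c, d}  B2 = {a, c}  B3 = {c, e}  B4 = {b, d}
Tree: B1–B2, B1–B3, B1–B4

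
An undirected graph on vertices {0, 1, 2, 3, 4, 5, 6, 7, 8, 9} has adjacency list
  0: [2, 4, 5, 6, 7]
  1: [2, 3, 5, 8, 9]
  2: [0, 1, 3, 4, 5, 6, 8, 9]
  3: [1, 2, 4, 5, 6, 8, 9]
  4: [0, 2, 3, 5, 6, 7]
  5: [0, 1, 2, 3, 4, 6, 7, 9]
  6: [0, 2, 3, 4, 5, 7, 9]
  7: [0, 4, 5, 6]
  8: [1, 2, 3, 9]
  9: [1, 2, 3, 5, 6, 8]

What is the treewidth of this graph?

A width-4 tree decomposition is:
Bags: B1 = {1, 2, 3, 5, 9}  B2 = {2, 3, 5, 6, 9}  B3 = {1, 2, 3, 8, 9}  B4 = {2, 3, 4, 5, 6}  B5 = {0, 2, 4, 5, 6}  B6 = {0, 4, 5, 6, 7}
Tree: B1–B2, B1–B3, B2–B4, B4–B5, B5–B6
The largest bag has 5 vertices, giving width 4; this decomposition certifies tw(G) ≤ 4. For the lower bound, the 5 vertices {0, 2, 4, 5, 6} are pairwise adjacent, and any tree decomposition puts a clique entirely inside one bag — forcing width ≥ 4. The upper and lower bounds meet at 4, so that is the treewidth.

4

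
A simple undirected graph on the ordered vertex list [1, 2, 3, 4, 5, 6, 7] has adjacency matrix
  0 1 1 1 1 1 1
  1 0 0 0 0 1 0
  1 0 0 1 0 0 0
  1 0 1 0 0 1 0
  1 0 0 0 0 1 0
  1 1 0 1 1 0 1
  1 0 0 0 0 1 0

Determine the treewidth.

A width-2 tree decomposition is:
Bags: B1 = {1, 5, 6}  B2 = {1, 6, 7}  B3 = {1, 2, 6}  B4 = {1, 4, 6}  B5 = {1, 3, 4}
Tree: B1–B2, B2–B3, B3–B4, B4–B5
Each bag holds 3 vertices, so the decomposition has width 2, which upper-bounds the treewidth. On the other hand G contains the 3-clique {1, 3, 4}. A clique must lie in a single bag of any decomposition, so no decomposition can have width below 2. Therefore the treewidth is 2.

2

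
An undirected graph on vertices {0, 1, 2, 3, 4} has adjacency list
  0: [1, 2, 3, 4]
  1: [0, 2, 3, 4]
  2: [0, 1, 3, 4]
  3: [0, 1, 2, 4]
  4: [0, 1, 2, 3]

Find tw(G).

A width-4 tree decomposition is:
Bags: B1 = {0, 1, 2, 3, 4}
Tree: (single bag)
With just one bag of size 5, the width is 5 − 1 = 4, so tw(G) ≤ 4. For the lower bound, the 5 vertices {0, 1, 2, 3, 4} are pairwise adjacent, and any tree decomposition puts a clique entirely inside one bag — forcing width ≥ 4. The upper and lower bounds meet at 4, so that is the treewidth.

4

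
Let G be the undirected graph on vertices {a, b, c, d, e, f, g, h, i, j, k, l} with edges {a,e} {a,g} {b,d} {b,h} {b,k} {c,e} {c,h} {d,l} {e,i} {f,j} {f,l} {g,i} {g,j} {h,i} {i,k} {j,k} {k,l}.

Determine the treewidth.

3

A width-3 tree decomposition is:
Bags: B1 = {b, d, f, l}  B2 = {b, f, k, l}  B3 = {b, f, j, k}  B4 = {b, h, j, k}  B5 = {h, i, j, k}  B6 = {g, h, i, j}  B7 = {c, g, h, i}  B8 = {c, e, g, i}  B9 = {a, c, e, g}
Tree: B1–B2, B2–B3, B3–B4, B4–B5, B5–B6, B6–B7, B7–B8, B8–B9
Every bag has size at most 4, so the width is 4 − 1 = 3 and tw(G) ≤ 3. For the lower bound: the 4 vertex sets {d,f,l}, {b}, {k}, {g,h,i,j} are disjoint, each induces a connected subgraph, and every pair is joined by at least one edge of G. Contracting each set to a single vertex therefore yields K_{4} as a minor, and since treewidth is minor-monotone, tw(G) ≥ tw(K_{4}) = 3. Therefore the treewidth is 3.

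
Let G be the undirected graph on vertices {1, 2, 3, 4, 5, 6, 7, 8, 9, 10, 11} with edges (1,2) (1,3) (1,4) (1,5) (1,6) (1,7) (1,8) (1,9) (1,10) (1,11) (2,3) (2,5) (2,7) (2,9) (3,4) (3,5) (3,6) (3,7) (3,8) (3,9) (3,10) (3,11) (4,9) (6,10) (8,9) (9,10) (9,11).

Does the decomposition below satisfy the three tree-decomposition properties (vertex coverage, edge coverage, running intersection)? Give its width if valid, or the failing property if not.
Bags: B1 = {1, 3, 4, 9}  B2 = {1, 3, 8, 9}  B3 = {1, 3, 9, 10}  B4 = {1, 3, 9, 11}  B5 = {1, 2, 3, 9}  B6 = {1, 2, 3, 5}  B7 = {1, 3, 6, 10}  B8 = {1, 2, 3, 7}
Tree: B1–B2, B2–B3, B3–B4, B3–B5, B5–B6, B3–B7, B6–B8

Checking the three conditions: (i) the bags cover all of {1, 2, 3, 4, 5, 6, 7, 8, 9, 10, 11}; (ii) for each edge, some bag contains both endpoints; (iii) the bags containing any fixed vertex form a subtree. All hold, so the decomposition is valid with width 4 − 1 = 3.

Yes; width 3.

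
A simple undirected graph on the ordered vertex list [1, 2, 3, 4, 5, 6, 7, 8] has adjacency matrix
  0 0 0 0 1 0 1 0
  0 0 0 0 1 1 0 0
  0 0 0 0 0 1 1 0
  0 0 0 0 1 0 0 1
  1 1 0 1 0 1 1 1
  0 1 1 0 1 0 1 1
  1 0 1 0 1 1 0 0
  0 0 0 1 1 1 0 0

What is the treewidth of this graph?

A width-2 tree decomposition is:
Bags: B1 = {5, 6, 8}  B2 = {2, 5, 6}  B3 = {5, 6, 7}  B4 = {1, 5, 7}  B5 = {4, 5, 8}  B6 = {3, 6, 7}
Tree: B1–B2, B1–B3, B3–B4, B1–B5, B3–B6
The largest bag has 3 vertices, giving width 2; this decomposition certifies tw(G) ≤ 2. On the other hand G contains the 3-clique {3, 6, 7}. A clique must lie in a single bag of any decomposition, so no decomposition can have width below 2. Therefore the treewidth is 2.

2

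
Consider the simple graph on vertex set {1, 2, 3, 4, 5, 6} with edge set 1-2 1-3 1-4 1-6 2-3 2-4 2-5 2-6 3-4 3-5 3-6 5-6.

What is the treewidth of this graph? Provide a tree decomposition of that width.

Treewidth 3.
One optimal decomposition is:
Bags: B1 = {1, 2, 3, 6}  B2 = {1, 2, 3, 4}  B3 = {2, 3, 5, 6}
Tree: B1–B2, B1–B3

The largest bag has 4 vertices, giving width 3; this decomposition certifies tw(G) ≤ 3. Conversely, {1, 2, 3, 4} is a clique of size 4, and the vertices of any clique must share a bag in every tree decomposition; so some bag has ≥ 4 vertices and tw(G) ≥ 3. Hence tw(G) = 3 exactly.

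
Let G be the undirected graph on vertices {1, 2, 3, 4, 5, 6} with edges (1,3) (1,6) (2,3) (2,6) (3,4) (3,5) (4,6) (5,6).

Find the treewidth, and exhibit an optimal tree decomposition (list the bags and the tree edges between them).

Treewidth 2.
One optimal decomposition is:
Bags: B1 = {3, 4, 6}  B2 = {3, 5, 6}  B3 = {2, 3, 6}  B4 = {1, 3, 6}
Tree: B1–B2, B2–B3, B3–B4

Each bag holds 3 vertices, so the decomposition has width 2, which upper-bounds the treewidth. For the lower bound, G contains the cycle 4–3–5–6–4, so G is not a forest; only forests have treewidth ≤ 1, hence tw(G) ≥ 2. Combining the bounds, tw(G) = 2.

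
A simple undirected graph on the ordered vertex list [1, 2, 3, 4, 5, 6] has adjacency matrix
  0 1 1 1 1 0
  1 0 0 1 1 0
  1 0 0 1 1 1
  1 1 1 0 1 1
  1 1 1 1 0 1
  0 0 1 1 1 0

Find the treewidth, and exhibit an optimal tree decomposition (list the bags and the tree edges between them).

Each bag holds 4 vertices, so the decomposition has width 3, which upper-bounds the treewidth. On the other hand G contains the 4-clique {1, 2, 4, 5}. A clique must lie in a single bag of any decomposition, so no decomposition can have width below 3. Hence tw(G) = 3 exactly.

Treewidth 3.
Bags: B1 = {1, 2, 4, 5}  B2 = {1, 3, 4, 5}  B3 = {3, 4, 5, 6}
Tree: B1–B2, B2–B3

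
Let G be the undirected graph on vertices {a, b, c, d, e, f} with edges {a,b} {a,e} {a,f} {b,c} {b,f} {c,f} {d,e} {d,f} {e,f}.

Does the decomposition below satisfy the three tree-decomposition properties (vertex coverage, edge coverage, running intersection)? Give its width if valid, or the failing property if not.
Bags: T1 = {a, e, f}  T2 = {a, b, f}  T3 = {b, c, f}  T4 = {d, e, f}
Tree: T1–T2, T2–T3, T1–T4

Vertex coverage: the bags together contain {a, b, c, d, e, f}, the full vertex set. Edge coverage: each edge of G has both endpoints in at least one bag. Running intersection: for every vertex, the bags containing it form a connected subtree. All three properties hold, so this is a valid tree decomposition of width max|bag| − 1 = 2, and hence tw(G) ≤ 2.

Yes; width 2.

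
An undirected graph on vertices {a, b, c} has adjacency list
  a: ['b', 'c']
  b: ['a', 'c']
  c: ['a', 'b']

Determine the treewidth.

2

A width-2 tree decomposition is:
Bags: B1 = {a, b, c}
Tree: (single bag)
A single bag containing all 3 vertices is trivially a valid decomposition of width 2. Conversely, {a, b, c} is a clique of size 3, and the vertices of any clique must share a bag in every tree decomposition; so some bag has ≥ 3 vertices and tw(G) ≥ 2. Hence tw(G) = 2 exactly.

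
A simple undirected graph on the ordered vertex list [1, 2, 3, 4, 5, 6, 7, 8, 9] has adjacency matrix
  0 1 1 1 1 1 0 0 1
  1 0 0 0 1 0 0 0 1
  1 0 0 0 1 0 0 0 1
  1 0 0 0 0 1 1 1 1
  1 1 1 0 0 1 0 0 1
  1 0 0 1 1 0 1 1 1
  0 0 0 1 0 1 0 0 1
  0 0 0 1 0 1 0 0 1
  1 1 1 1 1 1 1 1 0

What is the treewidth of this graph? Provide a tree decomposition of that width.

Treewidth 3.
One optimal decomposition is:
Bags: B1 = {1, 4, 6, 9}  B2 = {4, 6, 8, 9}  B3 = {1, 5, 6, 9}  B4 = {4, 6, 7, 9}  B5 = {1, 2, 5, 9}  B6 = {1, 3, 5, 9}
Tree: B1–B2, B1–B3, B1–B4, B3–B5, B5–B6

The largest bag has 4 vertices, giving width 3; this decomposition certifies tw(G) ≤ 3. For the lower bound, the 4 vertices {4, 6, 8, 9} are pairwise adjacent, and any tree decomposition puts a clique entirely inside one bag — forcing width ≥ 3. Therefore the treewidth is 3.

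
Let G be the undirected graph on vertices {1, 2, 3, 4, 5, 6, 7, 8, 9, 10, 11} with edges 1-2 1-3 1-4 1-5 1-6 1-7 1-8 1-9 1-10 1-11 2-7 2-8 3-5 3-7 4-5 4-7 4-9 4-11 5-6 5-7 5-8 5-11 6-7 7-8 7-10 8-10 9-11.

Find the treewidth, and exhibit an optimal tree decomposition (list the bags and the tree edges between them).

Treewidth 3.
One such decomposition:
Bags: B1 = {1, 5, 6, 7}  B2 = {1, 5, 7, 8}  B3 = {1, 3, 5, 7}  B4 = {1, 2, 7, 8}  B5 = {1, 4, 5, 7}  B6 = {1, 4, 5, 11}  B7 = {1, 4, 9, 11}  B8 = {1, 7, 8, 10}
Tree: B1–B2, B1–B3, B2–B4, B1–B5, B5–B6, B6–B7, B2–B8

Each bag holds 4 vertices, so the decomposition has width 3, which upper-bounds the treewidth. On the other hand G contains the 4-clique {1, 4, 9, 11}. A clique must lie in a single bag of any decomposition, so no decomposition can have width below 3. The upper and lower bounds meet at 3, so that is the treewidth.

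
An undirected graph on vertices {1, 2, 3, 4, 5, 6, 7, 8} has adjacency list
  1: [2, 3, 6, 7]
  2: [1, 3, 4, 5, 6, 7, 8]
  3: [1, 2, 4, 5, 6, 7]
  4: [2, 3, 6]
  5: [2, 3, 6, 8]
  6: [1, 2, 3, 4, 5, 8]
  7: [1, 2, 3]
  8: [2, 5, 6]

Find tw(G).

A width-3 tree decomposition is:
Bags: B1 = {2, 3, 5, 6}  B2 = {2, 5, 6, 8}  B3 = {1, 2, 3, 6}  B4 = {2, 3, 4, 6}  B5 = {1, 2, 3, 7}
Tree: B1–B2, B1–B3, B1–B4, B3–B5
Every bag has size at most 4, so the width is 4 − 1 = 3 and tw(G) ≤ 3. On the other hand G contains the 4-clique {2, 5, 6, 8}. A clique must lie in a single bag of any decomposition, so no decomposition can have width below 3. Combining the bounds, tw(G) = 3.

3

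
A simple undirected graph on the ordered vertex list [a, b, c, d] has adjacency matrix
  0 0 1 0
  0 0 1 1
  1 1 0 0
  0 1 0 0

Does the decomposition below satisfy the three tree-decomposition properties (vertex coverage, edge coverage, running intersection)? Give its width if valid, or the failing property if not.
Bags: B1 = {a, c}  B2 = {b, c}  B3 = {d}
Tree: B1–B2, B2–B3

A tree decomposition must satisfy three properties: every vertex lies in some bag; for every edge, both endpoints lie together in some bag; and for every vertex, the bags containing it form a connected subtree. Here edge (b,d) lies in no bag, so the decomposition is invalid.

No — edge (b,d) lies in no bag.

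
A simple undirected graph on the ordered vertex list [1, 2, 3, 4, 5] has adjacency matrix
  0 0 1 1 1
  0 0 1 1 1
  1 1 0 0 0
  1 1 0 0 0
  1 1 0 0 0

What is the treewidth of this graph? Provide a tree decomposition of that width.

Treewidth 2.
One optimal decomposition is:
Bags: B1 = {1, 2, 5}  B2 = {1, 2, 3}  B3 = {1, 2, 4}
Tree: B1–B2, B2–B3

Every bag has size at most 3, so the width is 3 − 1 = 2 and tw(G) ≤ 2. For the lower bound, G contains the cycle 5–1–3–2–5, so G is not a forest; only forests have treewidth ≤ 1, hence tw(G) ≥ 2. Combining the bounds, tw(G) = 2.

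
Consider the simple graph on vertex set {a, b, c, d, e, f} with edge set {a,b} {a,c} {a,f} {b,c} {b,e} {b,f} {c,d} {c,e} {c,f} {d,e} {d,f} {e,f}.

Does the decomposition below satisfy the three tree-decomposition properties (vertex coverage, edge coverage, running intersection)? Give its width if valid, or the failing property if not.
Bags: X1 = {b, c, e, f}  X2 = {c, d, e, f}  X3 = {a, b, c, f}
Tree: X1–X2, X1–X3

Checking the three conditions: (i) the bags cover all of {a, b, c, d, e, f}; (ii) for each edge, some bag contains both endpoints; (iii) the bags containing any fixed vertex form a subtree. All hold, so the decomposition is valid with width 4 − 1 = 3.

Yes; width 3.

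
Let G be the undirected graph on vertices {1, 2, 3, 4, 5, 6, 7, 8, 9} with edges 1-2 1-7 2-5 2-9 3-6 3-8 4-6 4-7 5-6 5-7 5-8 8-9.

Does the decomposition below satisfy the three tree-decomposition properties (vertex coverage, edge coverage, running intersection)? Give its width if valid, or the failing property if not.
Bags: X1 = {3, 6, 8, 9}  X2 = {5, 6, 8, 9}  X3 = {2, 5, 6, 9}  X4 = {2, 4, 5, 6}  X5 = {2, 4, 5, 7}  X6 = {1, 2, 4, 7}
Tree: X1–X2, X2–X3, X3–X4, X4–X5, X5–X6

Yes; width 3.

Checking the three conditions: (i) the bags cover all of {1, 2, 3, 4, 5, 6, 7, 8, 9}; (ii) for each edge, some bag contains both endpoints; (iii) the bags containing any fixed vertex form a subtree. All hold, so the decomposition is valid with width 4 − 1 = 3.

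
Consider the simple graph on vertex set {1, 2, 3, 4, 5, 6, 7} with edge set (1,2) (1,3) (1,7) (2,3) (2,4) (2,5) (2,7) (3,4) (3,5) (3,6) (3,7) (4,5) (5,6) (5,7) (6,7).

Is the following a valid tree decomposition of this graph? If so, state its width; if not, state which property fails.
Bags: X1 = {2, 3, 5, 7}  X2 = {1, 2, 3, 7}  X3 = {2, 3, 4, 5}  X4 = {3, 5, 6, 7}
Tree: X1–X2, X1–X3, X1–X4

Yes; width 3.

Checking the three conditions: (i) the bags cover all of {1, 2, 3, 4, 5, 6, 7}; (ii) for each edge, some bag contains both endpoints; (iii) the bags containing any fixed vertex form a subtree. All hold, so the decomposition is valid with width 4 − 1 = 3.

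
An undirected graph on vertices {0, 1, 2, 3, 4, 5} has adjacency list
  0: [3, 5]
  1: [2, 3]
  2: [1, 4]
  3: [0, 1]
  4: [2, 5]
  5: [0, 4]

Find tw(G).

2

A width-2 tree decomposition is:
Bags: B1 = {0, 3, 5}  B2 = {1, 3, 5}  B3 = {1, 2, 5}  B4 = {2, 4, 5}
Tree: B1–B2, B2–B3, B3–B4
The largest bag has 3 vertices, giving width 2; this decomposition certifies tw(G) ≤ 2. The edges 5–0–3–1–2–4–5 form a cycle, so G is not a tree and its treewidth is at least 2. Therefore the treewidth is 2.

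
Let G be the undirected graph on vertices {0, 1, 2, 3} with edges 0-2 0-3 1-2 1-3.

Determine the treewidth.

A width-2 tree decomposition is:
Bags: B1 = {0, 1, 3}  B2 = {0, 1, 2}
Tree: B1–B2
The largest bag has 3 vertices, giving width 2; this decomposition certifies tw(G) ≤ 2. For the lower bound, G contains the cycle 1–3–0–2–1, so G is not a forest; only forests have treewidth ≤ 1, hence tw(G) ≥ 2. The upper and lower bounds meet at 2, so that is the treewidth.

2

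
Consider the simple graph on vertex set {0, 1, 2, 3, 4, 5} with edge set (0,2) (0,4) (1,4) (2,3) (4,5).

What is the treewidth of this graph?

A width-1 tree decomposition is:
Bags: B1 = {4, 5}  B2 = {1, 4}  B3 = {0, 4}  B4 = {0, 2}  B5 = {2, 3}
Tree: B1–B2, B1–B3, B3–B4, B4–B5
The largest bag has 2 vertices, giving width 1; this decomposition certifies tw(G) ≤ 1. Any graph with an edge has treewidth ≥ 1, and G has the edge 4–5. The upper and lower bounds meet at 1, so that is the treewidth.

1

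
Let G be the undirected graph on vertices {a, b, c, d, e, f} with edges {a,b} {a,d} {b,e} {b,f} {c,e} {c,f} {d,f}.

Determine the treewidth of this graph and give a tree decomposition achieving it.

Treewidth 2.
One optimal decomposition is:
Bags: B1 = {c, e, f}  B2 = {b, e, f}  B3 = {b, d, f}  B4 = {a, b, d}
Tree: B1–B2, B2–B3, B3–B4

Every bag has size at most 3, so the width is 3 − 1 = 2 and tw(G) ≤ 2. Since c–e–b–f–c is a cycle in G, G is not acyclic. Forests are exactly the graphs of treewidth ≤ 1, so tw(G) ≥ 2. Therefore the treewidth is 2.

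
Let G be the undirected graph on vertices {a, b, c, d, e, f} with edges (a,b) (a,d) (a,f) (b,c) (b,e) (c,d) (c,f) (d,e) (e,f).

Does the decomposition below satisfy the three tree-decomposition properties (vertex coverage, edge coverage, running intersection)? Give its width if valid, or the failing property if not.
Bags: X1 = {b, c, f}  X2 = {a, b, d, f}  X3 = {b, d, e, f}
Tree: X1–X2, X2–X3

A tree decomposition must satisfy three properties: every vertex lies in some bag; for every edge, both endpoints lie together in some bag; and for every vertex, the bags containing it form a connected subtree. Here edge (d,c) lies in no bag, so the decomposition is invalid.

No — edge (d,c) lies in no bag.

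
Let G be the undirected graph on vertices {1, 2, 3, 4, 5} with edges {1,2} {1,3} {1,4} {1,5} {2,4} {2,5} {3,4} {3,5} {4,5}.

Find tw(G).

3

A width-3 tree decomposition is:
Bags: B1 = {1, 2, 4, 5}  B2 = {1, 3, 4, 5}
Tree: B1–B2
The largest bag has 4 vertices, giving width 3; this decomposition certifies tw(G) ≤ 3. Conversely, {1, 2, 4, 5} is a clique of size 4, and the vertices of any clique must share a bag in every tree decomposition; so some bag has ≥ 4 vertices and tw(G) ≥ 3. The upper and lower bounds meet at 3, so that is the treewidth.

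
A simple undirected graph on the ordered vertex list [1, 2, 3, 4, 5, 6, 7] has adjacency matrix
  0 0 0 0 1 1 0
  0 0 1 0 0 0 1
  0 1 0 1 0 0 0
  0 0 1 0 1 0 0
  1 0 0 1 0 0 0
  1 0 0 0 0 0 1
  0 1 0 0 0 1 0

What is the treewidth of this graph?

2

A width-2 tree decomposition is:
Bags: B1 = {2, 6, 7}  B2 = {1, 2, 6}  B3 = {1, 2, 5}  B4 = {2, 4, 5}  B5 = {2, 3, 4}
Tree: B1–B2, B2–B3, B3–B4, B4–B5
Each bag holds 3 vertices, so the decomposition has width 2, which upper-bounds the treewidth. The edges 2–7–6–1–5–4–3–2 form a cycle, so G is not a tree and its treewidth is at least 2. Therefore the treewidth is 2.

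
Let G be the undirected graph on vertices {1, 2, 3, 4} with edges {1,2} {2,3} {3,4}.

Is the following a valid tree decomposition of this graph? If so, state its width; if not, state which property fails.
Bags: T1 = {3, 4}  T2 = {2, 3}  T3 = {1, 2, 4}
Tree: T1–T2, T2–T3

A tree decomposition must satisfy three properties: every vertex lies in some bag; for every edge, both endpoints lie together in some bag; and for every vertex, the bags containing it form a connected subtree. Here bags containing vertex 4 are not connected in the tree, so the decomposition is invalid.

No — bags containing vertex 4 are not connected in the tree.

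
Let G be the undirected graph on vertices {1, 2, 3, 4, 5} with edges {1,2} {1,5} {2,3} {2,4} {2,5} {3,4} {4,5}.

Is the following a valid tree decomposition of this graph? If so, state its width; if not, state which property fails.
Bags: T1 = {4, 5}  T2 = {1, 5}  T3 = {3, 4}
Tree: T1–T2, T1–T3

No — vertex 2 appears in no bag.

A tree decomposition must satisfy three properties: every vertex lies in some bag; for every edge, both endpoints lie together in some bag; and for every vertex, the bags containing it form a connected subtree. Here vertex 2 appears in no bag, so the decomposition is invalid.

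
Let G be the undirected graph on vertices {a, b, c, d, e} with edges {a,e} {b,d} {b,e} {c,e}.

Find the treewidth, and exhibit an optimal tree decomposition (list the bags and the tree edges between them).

Treewidth 1.
Bags: B1 = {b, d}  B2 = {b, e}  B3 = {c, e}  B4 = {a, e}
Tree: B1–B2, B2–B3, B3–B4

Each bag holds 2 vertices, so the decomposition has width 1, which upper-bounds the treewidth. G has an edge, so its treewidth is at least 1. Hence tw(G) = 1 exactly.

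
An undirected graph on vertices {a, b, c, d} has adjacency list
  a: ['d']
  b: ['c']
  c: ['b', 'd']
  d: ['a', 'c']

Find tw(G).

1

A width-1 tree decomposition is:
Bags: B1 = {b, c}  B2 = {c, d}  B3 = {a, d}
Tree: B1–B2, B2–B3
The largest bag has 2 vertices, giving width 1; this decomposition certifies tw(G) ≤ 1. Any graph with an edge has treewidth ≥ 1, and G has the edge b–c. Therefore the treewidth is 1.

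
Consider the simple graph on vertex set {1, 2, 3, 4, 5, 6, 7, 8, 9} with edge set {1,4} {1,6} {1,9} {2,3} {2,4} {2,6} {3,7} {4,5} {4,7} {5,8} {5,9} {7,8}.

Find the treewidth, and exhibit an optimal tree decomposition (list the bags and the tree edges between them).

Treewidth 3.
One optimal decomposition is:
Bags: B1 = {5, 7, 8, 9}  B2 = {4, 5, 7, 9}  B3 = {1, 4, 7, 9}  B4 = {1, 3, 4, 7}  B5 = {1, 2, 3, 4}  B6 = {1, 2, 3, 6}
Tree: B1–B2, B2–B3, B3–B4, B4–B5, B5–B6

Each bag holds 4 vertices, so the decomposition has width 3, which upper-bounds the treewidth. For the lower bound: the 4 vertex sets {5,8,9}, {7}, {4}, {1,2,3,6} are disjoint, each induces a connected subgraph, and every pair is joined by at least one edge of G. Contracting each set to a single vertex therefore yields K_{4} as a minor, and since treewidth is minor-monotone, tw(G) ≥ tw(K_{4}) = 3. The upper and lower bounds meet at 3, so that is the treewidth.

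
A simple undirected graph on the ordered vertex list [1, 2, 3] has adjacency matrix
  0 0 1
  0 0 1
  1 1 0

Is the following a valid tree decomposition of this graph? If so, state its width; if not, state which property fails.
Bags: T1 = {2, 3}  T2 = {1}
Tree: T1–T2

A tree decomposition must satisfy three properties: every vertex lies in some bag; for every edge, both endpoints lie together in some bag; and for every vertex, the bags containing it form a connected subtree. Here edge (3,1) lies in no bag, so the decomposition is invalid.

No — edge (3,1) lies in no bag.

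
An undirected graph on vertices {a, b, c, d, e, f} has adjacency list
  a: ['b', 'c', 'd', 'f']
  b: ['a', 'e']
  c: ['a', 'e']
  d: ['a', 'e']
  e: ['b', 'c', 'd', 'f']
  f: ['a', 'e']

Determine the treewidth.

2

A width-2 tree decomposition is:
Bags: B1 = {a, b, e}  B2 = {a, e, f}  B3 = {a, c, e}  B4 = {a, d, e}
Tree: B1–B2, B2–B3, B3–B4
The largest bag has 3 vertices, giving width 2; this decomposition certifies tw(G) ≤ 2. The edges e–b–a–f–e form a cycle, so G is not a tree and its treewidth is at least 2. Therefore the treewidth is 2.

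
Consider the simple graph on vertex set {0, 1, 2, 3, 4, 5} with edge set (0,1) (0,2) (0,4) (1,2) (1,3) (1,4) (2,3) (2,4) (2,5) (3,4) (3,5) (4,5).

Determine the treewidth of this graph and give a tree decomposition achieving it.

The largest bag has 4 vertices, giving width 3; this decomposition certifies tw(G) ≤ 3. Conversely, {0, 1, 2, 4} is a clique of size 4, and the vertices of any clique must share a bag in every tree decomposition; so some bag has ≥ 4 vertices and tw(G) ≥ 3. Hence tw(G) = 3 exactly.

Treewidth 3.
One optimal decomposition is:
Bags: B1 = {0, 1, 2, 4}  B2 = {1, 2, 3, 4}  B3 = {2, 3, 4, 5}
Tree: B1–B2, B2–B3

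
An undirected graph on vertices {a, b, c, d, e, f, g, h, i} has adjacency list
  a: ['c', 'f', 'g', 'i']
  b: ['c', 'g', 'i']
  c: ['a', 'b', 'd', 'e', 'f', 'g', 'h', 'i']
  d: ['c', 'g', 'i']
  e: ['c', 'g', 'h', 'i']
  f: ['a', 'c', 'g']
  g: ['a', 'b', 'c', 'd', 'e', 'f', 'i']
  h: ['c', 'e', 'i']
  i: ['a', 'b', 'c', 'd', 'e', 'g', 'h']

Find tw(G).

A width-3 tree decomposition is:
Bags: B1 = {a, c, g, i}  B2 = {c, e, g, i}  B3 = {c, d, g, i}  B4 = {c, e, h, i}  B5 = {a, c, f, g}  B6 = {b, c, g, i}
Tree: B1–B2, B2–B3, B2–B4, B1–B5, B1–B6
Every bag has size at most 4, so the width is 4 − 1 = 3 and tw(G) ≤ 3. For the lower bound, the 4 vertices {a, c, f, g} are pairwise adjacent, and any tree decomposition puts a clique entirely inside one bag — forcing width ≥ 3. The upper and lower bounds meet at 3, so that is the treewidth.

3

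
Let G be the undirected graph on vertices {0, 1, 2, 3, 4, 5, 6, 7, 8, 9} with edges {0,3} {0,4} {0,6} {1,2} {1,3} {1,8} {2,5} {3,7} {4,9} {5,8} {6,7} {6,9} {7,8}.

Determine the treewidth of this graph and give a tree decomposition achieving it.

Every bag has size at most 3, so the width is 3 − 1 = 2 and tw(G) ≤ 2. Since 9–4–0–6–9 is a cycle in G, G is not acyclic. Forests are exactly the graphs of treewidth ≤ 1, so tw(G) ≥ 2. The upper and lower bounds meet at 2, so that is the treewidth.

Treewidth 2.
One such decomposition:
Bags: B1 = {4, 6, 9}  B2 = {0, 4, 6}  B3 = {0, 6, 7}  B4 = {0, 3, 7}  B5 = {3, 7, 8}  B6 = {1, 3, 8}  B7 = {1, 5, 8}  B8 = {1, 2, 5}
Tree: B1–B2, B2–B3, B3–B4, B4–B5, B5–B6, B6–B7, B7–B8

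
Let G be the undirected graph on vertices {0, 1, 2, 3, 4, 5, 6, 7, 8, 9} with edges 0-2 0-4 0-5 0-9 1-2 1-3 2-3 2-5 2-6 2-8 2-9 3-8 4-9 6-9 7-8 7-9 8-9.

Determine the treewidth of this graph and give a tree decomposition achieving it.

Treewidth 2.
Bags: B1 = {2, 3, 8}  B2 = {2, 8, 9}  B3 = {0, 2, 9}  B4 = {7, 8, 9}  B5 = {0, 4, 9}  B6 = {1, 2, 3}  B7 = {0, 2, 5}  B8 = {2, 6, 9}
Tree: B1–B2, B2–B3, B2–B4, B3–B5, B1–B6, B3–B7, B2–B8

The largest bag has 3 vertices, giving width 2; this decomposition certifies tw(G) ≤ 2. Conversely, {1, 2, 3} is a clique of size 3, and the vertices of any clique must share a bag in every tree decomposition; so some bag has ≥ 3 vertices and tw(G) ≥ 2. Therefore the treewidth is 2.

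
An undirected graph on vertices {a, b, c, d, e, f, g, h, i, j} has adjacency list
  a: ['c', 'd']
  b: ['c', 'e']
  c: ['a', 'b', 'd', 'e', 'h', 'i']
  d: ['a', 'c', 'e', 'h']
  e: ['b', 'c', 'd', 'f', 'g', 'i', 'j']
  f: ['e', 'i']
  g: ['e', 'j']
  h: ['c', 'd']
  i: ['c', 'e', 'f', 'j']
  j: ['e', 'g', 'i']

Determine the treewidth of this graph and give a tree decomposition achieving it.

The largest bag has 3 vertices, giving width 2; this decomposition certifies tw(G) ≤ 2. On the other hand G contains the 3-clique {c, d, e}. A clique must lie in a single bag of any decomposition, so no decomposition can have width below 2. Therefore the treewidth is 2.

Treewidth 2.
One optimal decomposition is:
Bags: B1 = {c, e, i}  B2 = {c, d, e}  B3 = {e, i, j}  B4 = {e, g, j}  B5 = {a, c, d}  B6 = {e, f, i}  B7 = {b, c, e}  B8 = {c, d, h}
Tree: B1–B2, B1–B3, B3–B4, B2–B5, B3–B6, B2–B7, B2–B8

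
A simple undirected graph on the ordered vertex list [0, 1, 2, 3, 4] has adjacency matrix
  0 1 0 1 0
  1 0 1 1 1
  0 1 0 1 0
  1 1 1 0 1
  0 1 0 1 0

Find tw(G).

A width-2 tree decomposition is:
Bags: B1 = {1, 2, 3}  B2 = {1, 3, 4}  B3 = {0, 1, 3}
Tree: B1–B2, B2–B3
Every bag has size at most 3, so the width is 3 − 1 = 2 and tw(G) ≤ 2. On the other hand G contains the 3-clique {0, 1, 3}. A clique must lie in a single bag of any decomposition, so no decomposition can have width below 2. Therefore the treewidth is 2.

2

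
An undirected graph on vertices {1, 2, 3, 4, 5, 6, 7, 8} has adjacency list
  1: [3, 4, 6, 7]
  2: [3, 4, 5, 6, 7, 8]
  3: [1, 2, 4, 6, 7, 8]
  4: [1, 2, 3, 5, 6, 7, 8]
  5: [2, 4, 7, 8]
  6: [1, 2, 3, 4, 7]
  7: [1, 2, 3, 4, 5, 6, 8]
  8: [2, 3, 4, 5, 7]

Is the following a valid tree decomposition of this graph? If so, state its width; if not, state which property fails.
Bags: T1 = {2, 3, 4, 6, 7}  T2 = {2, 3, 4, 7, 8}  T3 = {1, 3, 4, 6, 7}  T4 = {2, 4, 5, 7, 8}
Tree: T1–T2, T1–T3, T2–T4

Yes; width 4.

Every vertex of G appears in some bag (union = {1, 2, 3, 4, 5, 6, 7, 8}); every edge is covered by a bag; and for each vertex v the set of bags containing v is connected in the bag tree. The decomposition is therefore valid. The largest bag has 5 vertices, so the width is 4.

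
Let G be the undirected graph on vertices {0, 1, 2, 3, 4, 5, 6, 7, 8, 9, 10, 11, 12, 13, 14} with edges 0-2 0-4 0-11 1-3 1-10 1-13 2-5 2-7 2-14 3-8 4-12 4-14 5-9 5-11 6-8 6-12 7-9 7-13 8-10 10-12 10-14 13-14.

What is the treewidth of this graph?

A width-3 tree decomposition is:
Bags: B1 = {1, 3, 6, 8}  B2 = {1, 6, 8, 10}  B3 = {1, 6, 10, 12}  B4 = {1, 10, 12, 13}  B5 = {10, 12, 13, 14}  B6 = {4, 12, 13, 14}  B7 = {4, 7, 13, 14}  B8 = {2, 4, 7, 14}  B9 = {0, 2, 4, 7}  B10 = {0, 2, 7, 9}  B11 = {0, 2, 5, 9}  B12 = {0, 5, 9, 11}
Tree: B1–B2, B2–B3, B3–B4, B4–B5, B5–B6, B6–B7, B7–B8, B8–B9, B9–B10, B10–B11, B11–B12
Every bag has size at most 4, so the width is 4 − 1 = 3 and tw(G) ≤ 3. For the lower bound: the 4 vertex sets {3,6,8}, {1}, {10}, {4,12,13,14} are disjoint, each induces a connected subgraph, and every pair is joined by at least one edge of G. Contracting each set to a single vertex therefore yields K_{4} as a minor, and since treewidth is minor-monotone, tw(G) ≥ tw(K_{4}) = 3. Combining the bounds, tw(G) = 3.

3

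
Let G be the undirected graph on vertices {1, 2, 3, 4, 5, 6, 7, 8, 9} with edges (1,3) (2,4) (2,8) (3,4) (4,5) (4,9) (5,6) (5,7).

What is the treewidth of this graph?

1

A width-1 tree decomposition is:
Bags: B1 = {4, 5}  B2 = {2, 4}  B3 = {5, 6}  B4 = {3, 4}  B5 = {5, 7}  B6 = {1, 3}  B7 = {2, 8}  B8 = {4, 9}
Tree: B1–B2, B1–B3, B1–B4, B3–B5, B4–B6, B2–B7, B4–B8
The largest bag has 2 vertices, giving width 1; this decomposition certifies tw(G) ≤ 1. Any graph with an edge has treewidth ≥ 1, and G has the edge 5–4. Therefore the treewidth is 1.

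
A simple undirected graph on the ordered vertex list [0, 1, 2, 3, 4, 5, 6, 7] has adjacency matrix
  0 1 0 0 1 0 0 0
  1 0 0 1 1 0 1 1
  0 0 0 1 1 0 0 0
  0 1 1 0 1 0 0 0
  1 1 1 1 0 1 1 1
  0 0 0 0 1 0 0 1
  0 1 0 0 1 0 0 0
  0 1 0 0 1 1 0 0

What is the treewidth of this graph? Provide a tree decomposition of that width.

Treewidth 2.
Bags: B1 = {1, 4, 6}  B2 = {1, 4, 7}  B3 = {0, 1, 4}  B4 = {4, 5, 7}  B5 = {1, 3, 4}  B6 = {2, 3, 4}
Tree: B1–B2, B1–B3, B2–B4, B1–B5, B5–B6

Each bag holds 3 vertices, so the decomposition has width 2, which upper-bounds the treewidth. On the other hand G contains the 3-clique {0, 1, 4}. A clique must lie in a single bag of any decomposition, so no decomposition can have width below 2. Hence tw(G) = 2 exactly.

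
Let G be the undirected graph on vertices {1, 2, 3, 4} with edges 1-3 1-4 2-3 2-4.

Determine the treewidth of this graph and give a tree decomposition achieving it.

Every bag has size at most 3, so the width is 3 − 1 = 2 and tw(G) ≤ 2. Since 2–4–1–3–2 is a cycle in G, G is not acyclic. Forests are exactly the graphs of treewidth ≤ 1, so tw(G) ≥ 2. Therefore the treewidth is 2.

Treewidth 2.
One such decomposition:
Bags: B1 = {1, 2, 4}  B2 = {1, 2, 3}
Tree: B1–B2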